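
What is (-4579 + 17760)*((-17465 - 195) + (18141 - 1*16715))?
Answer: -213980354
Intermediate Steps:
(-4579 + 17760)*((-17465 - 195) + (18141 - 1*16715)) = 13181*(-17660 + (18141 - 16715)) = 13181*(-17660 + 1426) = 13181*(-16234) = -213980354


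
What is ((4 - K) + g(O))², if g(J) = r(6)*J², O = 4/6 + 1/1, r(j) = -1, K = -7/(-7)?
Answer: 4/81 ≈ 0.049383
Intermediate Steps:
K = 1 (K = -7*(-⅐) = 1)
O = 5/3 (O = 4*(⅙) + 1*1 = ⅔ + 1 = 5/3 ≈ 1.6667)
g(J) = -J²
((4 - K) + g(O))² = ((4 - 1*1) - (5/3)²)² = ((4 - 1) - 1*25/9)² = (3 - 25/9)² = (2/9)² = 4/81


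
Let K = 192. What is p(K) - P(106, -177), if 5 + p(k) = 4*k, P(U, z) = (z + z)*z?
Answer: -61895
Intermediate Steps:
P(U, z) = 2*z² (P(U, z) = (2*z)*z = 2*z²)
p(k) = -5 + 4*k
p(K) - P(106, -177) = (-5 + 4*192) - 2*(-177)² = (-5 + 768) - 2*31329 = 763 - 1*62658 = 763 - 62658 = -61895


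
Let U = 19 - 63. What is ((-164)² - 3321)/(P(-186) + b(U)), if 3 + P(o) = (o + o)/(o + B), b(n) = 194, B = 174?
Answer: 23575/222 ≈ 106.19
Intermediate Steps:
U = -44
P(o) = -3 + 2*o/(174 + o) (P(o) = -3 + (o + o)/(o + 174) = -3 + (2*o)/(174 + o) = -3 + 2*o/(174 + o))
((-164)² - 3321)/(P(-186) + b(U)) = ((-164)² - 3321)/((-522 - 1*(-186))/(174 - 186) + 194) = (26896 - 3321)/((-522 + 186)/(-12) + 194) = 23575/(-1/12*(-336) + 194) = 23575/(28 + 194) = 23575/222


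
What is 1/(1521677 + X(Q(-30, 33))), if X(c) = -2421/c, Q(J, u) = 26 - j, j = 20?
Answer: 2/3042547 ≈ 6.5734e-7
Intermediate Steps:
Q(J, u) = 6 (Q(J, u) = 26 - 1*20 = 26 - 20 = 6)
1/(1521677 + X(Q(-30, 33))) = 1/(1521677 - 2421/6) = 1/(1521677 - 2421*⅙) = 1/(1521677 - 807/2) = 1/(3042547/2) = 2/3042547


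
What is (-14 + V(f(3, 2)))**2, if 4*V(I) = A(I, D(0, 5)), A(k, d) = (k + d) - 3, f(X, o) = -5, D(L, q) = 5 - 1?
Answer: 225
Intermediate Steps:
D(L, q) = 4
A(k, d) = -3 + d + k (A(k, d) = (d + k) - 3 = -3 + d + k)
V(I) = 1/4 + I/4 (V(I) = (-3 + 4 + I)/4 = (1 + I)/4 = 1/4 + I/4)
(-14 + V(f(3, 2)))**2 = (-14 + (1/4 + (1/4)*(-5)))**2 = (-14 + (1/4 - 5/4))**2 = (-14 - 1)**2 = (-15)**2 = 225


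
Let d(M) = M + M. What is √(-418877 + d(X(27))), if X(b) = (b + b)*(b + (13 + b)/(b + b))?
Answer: 3*I*√46209 ≈ 644.89*I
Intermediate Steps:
X(b) = 2*b*(b + (13 + b)/(2*b)) (X(b) = (2*b)*(b + (13 + b)/((2*b))) = (2*b)*(b + (13 + b)*(1/(2*b))) = (2*b)*(b + (13 + b)/(2*b)) = 2*b*(b + (13 + b)/(2*b)))
d(M) = 2*M
√(-418877 + d(X(27))) = √(-418877 + 2*(13 + 27 + 2*27²)) = √(-418877 + 2*(13 + 27 + 2*729)) = √(-418877 + 2*(13 + 27 + 1458)) = √(-418877 + 2*1498) = √(-418877 + 2996) = √(-415881) = 3*I*√46209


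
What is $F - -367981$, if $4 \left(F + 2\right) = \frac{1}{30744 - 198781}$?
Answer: $\frac{247336348891}{672148} \approx 3.6798 \cdot 10^{5}$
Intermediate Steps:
$F = - \frac{1344297}{672148}$ ($F = -2 + \frac{1}{4 \left(30744 - 198781\right)} = -2 + \frac{1}{4 \left(-168037\right)} = -2 + \frac{1}{4} \left(- \frac{1}{168037}\right) = -2 - \frac{1}{672148} = - \frac{1344297}{672148} \approx -2.0$)
$F - -367981 = - \frac{1344297}{672148} - -367981 = - \frac{1344297}{672148} + 367981 = \frac{247336348891}{672148}$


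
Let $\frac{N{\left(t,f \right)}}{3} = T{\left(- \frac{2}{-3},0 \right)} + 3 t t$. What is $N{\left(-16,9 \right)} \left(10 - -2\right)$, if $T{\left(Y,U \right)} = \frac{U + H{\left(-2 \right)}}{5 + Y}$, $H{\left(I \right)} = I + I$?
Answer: $\frac{469584}{17} \approx 27623.0$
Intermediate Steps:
$H{\left(I \right)} = 2 I$
$T{\left(Y,U \right)} = \frac{-4 + U}{5 + Y}$ ($T{\left(Y,U \right)} = \frac{U + 2 \left(-2\right)}{5 + Y} = \frac{U - 4}{5 + Y} = \frac{-4 + U}{5 + Y}$)
$N{\left(t,f \right)} = - \frac{36}{17} + 9 t^{2}$ ($N{\left(t,f \right)} = 3 \left(\frac{-4 + 0}{5 - \frac{2}{-3}} + 3 t t\right) = 3 \left(\frac{1}{5 - - \frac{2}{3}} \left(-4\right) + 3 t^{2}\right) = 3 \left(\frac{1}{5 + \frac{2}{3}} \left(-4\right) + 3 t^{2}\right) = 3 \left(\frac{1}{\frac{17}{3}} \left(-4\right) + 3 t^{2}\right) = 3 \left(\frac{3}{17} \left(-4\right) + 3 t^{2}\right) = 3 \left(- \frac{12}{17} + 3 t^{2}\right) = - \frac{36}{17} + 9 t^{2}$)
$N{\left(-16,9 \right)} \left(10 - -2\right) = \left(- \frac{36}{17} + 9 \left(-16\right)^{2}\right) \left(10 - -2\right) = \left(- \frac{36}{17} + 9 \cdot 256\right) \left(10 + 2\right) = \left(- \frac{36}{17} + 2304\right) 12 = \frac{39132}{17} \cdot 12 = \frac{469584}{17}$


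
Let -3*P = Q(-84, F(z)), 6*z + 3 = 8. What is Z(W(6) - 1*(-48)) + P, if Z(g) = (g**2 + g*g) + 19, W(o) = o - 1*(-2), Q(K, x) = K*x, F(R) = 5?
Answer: 6431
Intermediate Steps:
z = 5/6 (z = -1/2 + (1/6)*8 = -1/2 + 4/3 = 5/6 ≈ 0.83333)
W(o) = 2 + o (W(o) = o + 2 = 2 + o)
P = 140 (P = -(-28)*5 = -1/3*(-420) = 140)
Z(g) = 19 + 2*g**2 (Z(g) = (g**2 + g**2) + 19 = 2*g**2 + 19 = 19 + 2*g**2)
Z(W(6) - 1*(-48)) + P = (19 + 2*((2 + 6) - 1*(-48))**2) + 140 = (19 + 2*(8 + 48)**2) + 140 = (19 + 2*56**2) + 140 = (19 + 2*3136) + 140 = (19 + 6272) + 140 = 6291 + 140 = 6431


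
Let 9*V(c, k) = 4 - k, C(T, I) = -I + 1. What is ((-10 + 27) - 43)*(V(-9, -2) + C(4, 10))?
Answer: 650/3 ≈ 216.67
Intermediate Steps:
C(T, I) = 1 - I
V(c, k) = 4/9 - k/9 (V(c, k) = (4 - k)/9 = 4/9 - k/9)
((-10 + 27) - 43)*(V(-9, -2) + C(4, 10)) = ((-10 + 27) - 43)*((4/9 - ⅑*(-2)) + (1 - 1*10)) = (17 - 43)*((4/9 + 2/9) + (1 - 10)) = -26*(⅔ - 9) = -26*(-25/3) = 650/3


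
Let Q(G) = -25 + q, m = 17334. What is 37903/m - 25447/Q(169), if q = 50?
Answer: -440150723/433350 ≈ -1015.7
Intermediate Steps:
Q(G) = 25 (Q(G) = -25 + 50 = 25)
37903/m - 25447/Q(169) = 37903/17334 - 25447/25 = -440150723/433350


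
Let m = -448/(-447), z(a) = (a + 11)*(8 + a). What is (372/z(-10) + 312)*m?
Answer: 18816/149 ≈ 126.28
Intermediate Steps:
z(a) = (8 + a)*(11 + a) (z(a) = (11 + a)*(8 + a) = (8 + a)*(11 + a))
m = 448/447 (m = -448*(-1/447) = 448/447 ≈ 1.0022)
(372/z(-10) + 312)*m = (372/(88 + (-10)² + 19*(-10)) + 312)*(448/447) = (372/(88 + 100 - 190) + 312)*(448/447) = (372/(-2) + 312)*(448/447) = (372*(-½) + 312)*(448/447) = (-186 + 312)*(448/447) = 126*(448/447) = 18816/149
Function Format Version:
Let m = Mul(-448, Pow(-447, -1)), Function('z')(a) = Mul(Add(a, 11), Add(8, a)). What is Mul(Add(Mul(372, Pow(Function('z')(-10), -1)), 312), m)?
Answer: Rational(18816, 149) ≈ 126.28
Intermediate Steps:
Function('z')(a) = Mul(Add(8, a), Add(11, a)) (Function('z')(a) = Mul(Add(11, a), Add(8, a)) = Mul(Add(8, a), Add(11, a)))
m = Rational(448, 447) (m = Mul(-448, Rational(-1, 447)) = Rational(448, 447) ≈ 1.0022)
Mul(Add(Mul(372, Pow(Function('z')(-10), -1)), 312), m) = Mul(Add(Mul(372, Pow(Add(88, Pow(-10, 2), Mul(19, -10)), -1)), 312), Rational(448, 447)) = Mul(Add(Mul(372, Pow(Add(88, 100, -190), -1)), 312), Rational(448, 447)) = Mul(Add(Mul(372, Pow(-2, -1)), 312), Rational(448, 447)) = Mul(Add(Mul(372, Rational(-1, 2)), 312), Rational(448, 447)) = Mul(Add(-186, 312), Rational(448, 447)) = Mul(126, Rational(448, 447)) = Rational(18816, 149)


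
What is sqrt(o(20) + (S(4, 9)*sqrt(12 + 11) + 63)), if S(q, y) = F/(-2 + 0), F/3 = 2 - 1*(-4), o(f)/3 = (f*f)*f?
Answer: sqrt(24063 - 9*sqrt(23)) ≈ 154.98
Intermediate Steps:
o(f) = 3*f**3 (o(f) = 3*((f*f)*f) = 3*(f**2*f) = 3*f**3)
F = 18 (F = 3*(2 - 1*(-4)) = 3*(2 + 4) = 3*6 = 18)
S(q, y) = -9 (S(q, y) = 18/(-2 + 0) = 18/(-2) = 18*(-1/2) = -9)
sqrt(o(20) + (S(4, 9)*sqrt(12 + 11) + 63)) = sqrt(3*20**3 + (-9*sqrt(12 + 11) + 63)) = sqrt(3*8000 + (-9*sqrt(23) + 63)) = sqrt(24000 + (63 - 9*sqrt(23))) = sqrt(24063 - 9*sqrt(23))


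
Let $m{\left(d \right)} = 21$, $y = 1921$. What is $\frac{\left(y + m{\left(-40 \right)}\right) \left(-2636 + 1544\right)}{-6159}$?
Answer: $\frac{706888}{2053} \approx 344.32$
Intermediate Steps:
$\frac{\left(y + m{\left(-40 \right)}\right) \left(-2636 + 1544\right)}{-6159} = \frac{\left(1921 + 21\right) \left(-2636 + 1544\right)}{-6159} = 1942 \left(-1092\right) \left(- \frac{1}{6159}\right) = \left(-2120664\right) \left(- \frac{1}{6159}\right) = \frac{706888}{2053}$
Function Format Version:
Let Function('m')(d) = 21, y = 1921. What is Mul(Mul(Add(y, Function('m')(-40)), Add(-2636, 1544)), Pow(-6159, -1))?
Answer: Rational(706888, 2053) ≈ 344.32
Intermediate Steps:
Mul(Mul(Add(y, Function('m')(-40)), Add(-2636, 1544)), Pow(-6159, -1)) = Mul(Mul(Add(1921, 21), Add(-2636, 1544)), Pow(-6159, -1)) = Mul(Mul(1942, -1092), Rational(-1, 6159)) = Mul(-2120664, Rational(-1, 6159)) = Rational(706888, 2053)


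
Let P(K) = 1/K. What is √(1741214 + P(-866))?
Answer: √1305833885718/866 ≈ 1319.6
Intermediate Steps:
√(1741214 + P(-866)) = √(1741214 + 1/(-866)) = √(1741214 - 1/866) = √(1507891323/866) = √1305833885718/866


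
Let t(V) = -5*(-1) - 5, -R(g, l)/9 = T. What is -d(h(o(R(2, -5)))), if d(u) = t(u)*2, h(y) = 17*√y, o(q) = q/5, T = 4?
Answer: 0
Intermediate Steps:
R(g, l) = -36 (R(g, l) = -9*4 = -36)
o(q) = q/5 (o(q) = q*(⅕) = q/5)
t(V) = 0 (t(V) = 5 - 5 = 0)
d(u) = 0 (d(u) = 0*2 = 0)
-d(h(o(R(2, -5)))) = -1*0 = 0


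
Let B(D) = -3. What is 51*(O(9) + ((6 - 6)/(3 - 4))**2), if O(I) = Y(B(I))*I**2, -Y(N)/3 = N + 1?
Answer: 24786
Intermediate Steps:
Y(N) = -3 - 3*N (Y(N) = -3*(N + 1) = -3*(1 + N) = -3 - 3*N)
O(I) = 6*I**2 (O(I) = (-3 - 3*(-3))*I**2 = (-3 + 9)*I**2 = 6*I**2)
51*(O(9) + ((6 - 6)/(3 - 4))**2) = 51*(6*9**2 + ((6 - 6)/(3 - 4))**2) = 51*(6*81 + (0/(-1))**2) = 51*(486 + (0*(-1))**2) = 51*(486 + 0**2) = 51*(486 + 0) = 51*486 = 24786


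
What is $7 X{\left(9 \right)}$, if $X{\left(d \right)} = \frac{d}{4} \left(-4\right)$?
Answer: $-63$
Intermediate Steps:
$X{\left(d \right)} = - d$ ($X{\left(d \right)} = \frac{d}{4} \left(-4\right) = - d$)
$7 X{\left(9 \right)} = 7 \left(\left(-1\right) 9\right) = 7 \left(-9\right) = -63$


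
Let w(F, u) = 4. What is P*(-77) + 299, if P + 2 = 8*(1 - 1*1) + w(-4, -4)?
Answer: 145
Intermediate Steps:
P = 2 (P = -2 + (8*(1 - 1*1) + 4) = -2 + (8*(1 - 1) + 4) = -2 + (8*0 + 4) = -2 + (0 + 4) = -2 + 4 = 2)
P*(-77) + 299 = 2*(-77) + 299 = -154 + 299 = 145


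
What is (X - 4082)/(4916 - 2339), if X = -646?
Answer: -1576/859 ≈ -1.8347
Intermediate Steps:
(X - 4082)/(4916 - 2339) = (-646 - 4082)/(4916 - 2339) = -4728/2577 = -4728*1/2577 = -1576/859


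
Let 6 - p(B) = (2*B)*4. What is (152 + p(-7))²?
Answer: 45796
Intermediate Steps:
p(B) = 6 - 8*B (p(B) = 6 - 2*B*4 = 6 - 8*B)
(152 + p(-7))² = (152 + (6 - 8*(-7)))² = (152 + (6 + 56))² = (152 + 62)² = 214² = 45796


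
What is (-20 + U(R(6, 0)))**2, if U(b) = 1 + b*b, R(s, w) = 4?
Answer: 9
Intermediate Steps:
U(b) = 1 + b**2
(-20 + U(R(6, 0)))**2 = (-20 + (1 + 4**2))**2 = (-20 + (1 + 16))**2 = (-20 + 17)**2 = (-3)**2 = 9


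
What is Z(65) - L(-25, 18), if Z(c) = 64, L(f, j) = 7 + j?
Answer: 39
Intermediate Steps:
Z(65) - L(-25, 18) = 64 - (7 + 18) = 64 - 1*25 = 64 - 25 = 39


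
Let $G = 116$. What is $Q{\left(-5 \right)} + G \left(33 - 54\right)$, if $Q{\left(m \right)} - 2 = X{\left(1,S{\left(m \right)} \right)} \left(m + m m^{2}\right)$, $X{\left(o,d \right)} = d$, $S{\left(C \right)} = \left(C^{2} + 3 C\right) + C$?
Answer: $-3084$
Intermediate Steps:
$S{\left(C \right)} = C^{2} + 4 C$
$Q{\left(m \right)} = 2 + m \left(4 + m\right) \left(m + m^{3}\right)$ ($Q{\left(m \right)} = 2 + m \left(4 + m\right) \left(m + m m^{2}\right) = 2 + m \left(4 + m\right) \left(m + m^{3}\right)$)
$Q{\left(-5 \right)} + G \left(33 - 54\right) = \left(2 + \left(-5\right)^{2} \left(4 - 5\right) + \left(-5\right)^{4} \left(4 - 5\right)\right) + 116 \left(33 - 54\right) = \left(2 + 25 \left(-1\right) + 625 \left(-1\right)\right) + 116 \left(-21\right) = \left(2 - 25 - 625\right) - 2436 = -648 - 2436 = -3084$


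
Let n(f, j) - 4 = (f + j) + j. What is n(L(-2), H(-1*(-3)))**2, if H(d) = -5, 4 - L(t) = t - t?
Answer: 4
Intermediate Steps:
L(t) = 4 (L(t) = 4 - (t - t) = 4 - 1*0 = 4 + 0 = 4)
n(f, j) = 4 + f + 2*j (n(f, j) = 4 + ((f + j) + j) = 4 + (f + 2*j) = 4 + f + 2*j)
n(L(-2), H(-1*(-3)))**2 = (4 + 4 + 2*(-5))**2 = (4 + 4 - 10)**2 = (-2)**2 = 4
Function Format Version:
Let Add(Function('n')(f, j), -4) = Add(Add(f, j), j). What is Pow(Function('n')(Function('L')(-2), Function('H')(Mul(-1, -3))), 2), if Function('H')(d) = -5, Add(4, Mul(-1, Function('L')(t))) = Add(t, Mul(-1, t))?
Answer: 4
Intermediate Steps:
Function('L')(t) = 4 (Function('L')(t) = Add(4, Mul(-1, Add(t, Mul(-1, t)))) = Add(4, Mul(-1, 0)) = Add(4, 0) = 4)
Function('n')(f, j) = Add(4, f, Mul(2, j)) (Function('n')(f, j) = Add(4, Add(Add(f, j), j)) = Add(4, Add(f, Mul(2, j))) = Add(4, f, Mul(2, j)))
Pow(Function('n')(Function('L')(-2), Function('H')(Mul(-1, -3))), 2) = Pow(Add(4, 4, Mul(2, -5)), 2) = Pow(Add(4, 4, -10), 2) = Pow(-2, 2) = 4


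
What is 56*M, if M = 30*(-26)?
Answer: -43680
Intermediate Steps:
M = -780
56*M = 56*(-780) = -43680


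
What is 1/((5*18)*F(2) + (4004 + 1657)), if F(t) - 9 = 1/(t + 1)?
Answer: 1/6501 ≈ 0.00015382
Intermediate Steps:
F(t) = 9 + 1/(1 + t) (F(t) = 9 + 1/(t + 1) = 9 + 1/(1 + t))
1/((5*18)*F(2) + (4004 + 1657)) = 1/((5*18)*((10 + 9*2)/(1 + 2)) + (4004 + 1657)) = 1/(90*((10 + 18)/3) + 5661) = 1/(90*((⅓)*28) + 5661) = 1/(90*(28/3) + 5661) = 1/(840 + 5661) = 1/6501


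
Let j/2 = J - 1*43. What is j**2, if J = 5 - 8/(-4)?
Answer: 5184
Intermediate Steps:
J = 7 (J = 5 - 8*(-1/4) = 5 + 2 = 7)
j = -72 (j = 2*(7 - 1*43) = 2*(7 - 43) = 2*(-36) = -72)
j**2 = (-72)**2 = 5184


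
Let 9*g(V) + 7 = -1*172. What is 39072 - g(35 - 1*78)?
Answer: 351827/9 ≈ 39092.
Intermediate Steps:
g(V) = -179/9 (g(V) = -7/9 + (-1*172)/9 = -7/9 + (⅑)*(-172) = -7/9 - 172/9 = -179/9)
39072 - g(35 - 1*78) = 39072 - 1*(-179/9) = 39072 + 179/9 = 351827/9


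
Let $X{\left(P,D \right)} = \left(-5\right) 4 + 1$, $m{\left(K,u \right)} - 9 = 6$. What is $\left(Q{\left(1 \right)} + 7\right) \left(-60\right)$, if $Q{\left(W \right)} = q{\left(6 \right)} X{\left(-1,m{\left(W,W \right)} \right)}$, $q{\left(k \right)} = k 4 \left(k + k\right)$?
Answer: $327900$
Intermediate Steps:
$m{\left(K,u \right)} = 15$ ($m{\left(K,u \right)} = 9 + 6 = 15$)
$X{\left(P,D \right)} = -19$ ($X{\left(P,D \right)} = -20 + 1 = -19$)
$q{\left(k \right)} = 8 k^{2}$ ($q{\left(k \right)} = 4 k 2 k = 8 k^{2}$)
$Q{\left(W \right)} = -5472$ ($Q{\left(W \right)} = 8 \cdot 6^{2} \left(-19\right) = 8 \cdot 36 \left(-19\right) = 288 \left(-19\right) = -5472$)
$\left(Q{\left(1 \right)} + 7\right) \left(-60\right) = \left(-5472 + 7\right) \left(-60\right) = \left(-5465\right) \left(-60\right) = 327900$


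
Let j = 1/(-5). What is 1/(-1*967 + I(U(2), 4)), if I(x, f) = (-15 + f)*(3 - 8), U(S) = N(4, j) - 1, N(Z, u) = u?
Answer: -1/912 ≈ -0.0010965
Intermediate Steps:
j = -1/5 ≈ -0.20000
U(S) = -6/5 (U(S) = -1/5 - 1 = -6/5)
I(x, f) = 75 - 5*f (I(x, f) = (-15 + f)*(-5) = 75 - 5*f)
1/(-1*967 + I(U(2), 4)) = 1/(-1*967 + (75 - 5*4)) = 1/(-967 + (75 - 20)) = 1/(-967 + 55) = 1/(-912) = -1/912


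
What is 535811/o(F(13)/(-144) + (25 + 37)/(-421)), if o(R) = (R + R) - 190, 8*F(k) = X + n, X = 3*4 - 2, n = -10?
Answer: -225576431/80114 ≈ -2815.7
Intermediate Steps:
X = 10 (X = 12 - 2 = 10)
F(k) = 0 (F(k) = (10 - 10)/8 = (⅛)*0 = 0)
o(R) = -190 + 2*R (o(R) = 2*R - 190 = -190 + 2*R)
535811/o(F(13)/(-144) + (25 + 37)/(-421)) = 535811/(-190 + 2*(0/(-144) + (25 + 37)/(-421))) = 535811/(-190 + 2*(0*(-1/144) + 62*(-1/421))) = 535811/(-190 + 2*(0 - 62/421)) = 535811/(-190 + 2*(-62/421)) = 535811/(-190 - 124/421) = 535811/(-80114/421) = 535811*(-421/80114) = -225576431/80114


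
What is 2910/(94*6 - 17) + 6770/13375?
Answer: 8524888/1463225 ≈ 5.8261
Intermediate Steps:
2910/(94*6 - 17) + 6770/13375 = 2910/(564 - 17) + 6770*(1/13375) = 2910/547 + 1354/2675 = 8524888/1463225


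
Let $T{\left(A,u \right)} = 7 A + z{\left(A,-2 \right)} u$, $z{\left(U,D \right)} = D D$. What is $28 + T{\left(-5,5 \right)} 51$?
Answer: $-737$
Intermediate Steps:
$z{\left(U,D \right)} = D^{2}$
$T{\left(A,u \right)} = 4 u + 7 A$ ($T{\left(A,u \right)} = 7 A + \left(-2\right)^{2} u = 7 A + 4 u = 4 u + 7 A$)
$28 + T{\left(-5,5 \right)} 51 = 28 + \left(4 \cdot 5 + 7 \left(-5\right)\right) 51 = 28 + \left(20 - 35\right) 51 = 28 - 765 = -737$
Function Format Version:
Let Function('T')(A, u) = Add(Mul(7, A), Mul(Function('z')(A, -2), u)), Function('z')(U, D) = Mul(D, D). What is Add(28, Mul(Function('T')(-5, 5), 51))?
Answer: -737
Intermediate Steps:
Function('z')(U, D) = Pow(D, 2)
Function('T')(A, u) = Add(Mul(4, u), Mul(7, A)) (Function('T')(A, u) = Add(Mul(7, A), Mul(Pow(-2, 2), u)) = Add(Mul(7, A), Mul(4, u)) = Add(Mul(4, u), Mul(7, A)))
Add(28, Mul(Function('T')(-5, 5), 51)) = Add(28, Mul(Add(Mul(4, 5), Mul(7, -5)), 51)) = Add(28, Mul(Add(20, -35), 51)) = Add(28, Mul(-15, 51)) = Add(28, -765) = -737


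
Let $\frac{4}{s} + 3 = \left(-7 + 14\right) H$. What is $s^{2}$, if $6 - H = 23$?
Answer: $\frac{4}{3721} \approx 0.001075$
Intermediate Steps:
$H = -17$ ($H = 6 - 23 = -17$)
$s = - \frac{2}{61}$ ($s = \frac{4}{-3 + \left(-7 + 14\right) \left(-17\right)} = \frac{4}{-3 + 7 \left(-17\right)} = \frac{4}{-3 - 119} = \frac{4}{-122} = 4 \left(- \frac{1}{122}\right) = - \frac{2}{61} \approx -0.032787$)
$s^{2} = \left(- \frac{2}{61}\right)^{2} = \frac{4}{3721}$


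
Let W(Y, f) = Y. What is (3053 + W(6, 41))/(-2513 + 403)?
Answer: -3059/2110 ≈ -1.4498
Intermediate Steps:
(3053 + W(6, 41))/(-2513 + 403) = (3053 + 6)/(-2513 + 403) = 3059/(-2110) = 3059*(-1/2110) = -3059/2110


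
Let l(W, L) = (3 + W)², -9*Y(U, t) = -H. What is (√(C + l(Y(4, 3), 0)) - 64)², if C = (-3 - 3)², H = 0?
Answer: 4141 - 384*√5 ≈ 3282.4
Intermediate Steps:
Y(U, t) = 0 (Y(U, t) = -(-1)*0/9 = -⅑*0 = 0)
C = 36 (C = (-6)² = 36)
(√(C + l(Y(4, 3), 0)) - 64)² = (√(36 + (3 + 0)²) - 64)² = (√(36 + 3²) - 64)² = (√(36 + 9) - 64)² = (√45 - 64)² = (3*√5 - 64)² = (-64 + 3*√5)²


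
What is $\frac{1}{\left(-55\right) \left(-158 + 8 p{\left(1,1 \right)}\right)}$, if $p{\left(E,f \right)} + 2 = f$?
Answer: $\frac{1}{9130} \approx 0.00010953$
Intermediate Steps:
$p{\left(E,f \right)} = -2 + f$
$\frac{1}{\left(-55\right) \left(-158 + 8 p{\left(1,1 \right)}\right)} = \frac{1}{\left(-55\right) \left(-158 + 8 \left(-2 + 1\right)\right)} = \frac{1}{\left(-55\right) \left(-158 + 8 \left(-1\right)\right)} = \frac{1}{\left(-55\right) \left(-158 - 8\right)} = \frac{1}{\left(-55\right) \left(-166\right)} = \frac{1}{9130}$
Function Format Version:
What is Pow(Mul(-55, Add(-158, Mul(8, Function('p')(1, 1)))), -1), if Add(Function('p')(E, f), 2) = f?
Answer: Rational(1, 9130) ≈ 0.00010953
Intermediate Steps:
Function('p')(E, f) = Add(-2, f)
Pow(Mul(-55, Add(-158, Mul(8, Function('p')(1, 1)))), -1) = Pow(Mul(-55, Add(-158, Mul(8, Add(-2, 1)))), -1) = Pow(Mul(-55, Add(-158, Mul(8, -1))), -1) = Pow(Mul(-55, Add(-158, -8)), -1) = Pow(Mul(-55, -166), -1) = Pow(9130, -1) = Rational(1, 9130)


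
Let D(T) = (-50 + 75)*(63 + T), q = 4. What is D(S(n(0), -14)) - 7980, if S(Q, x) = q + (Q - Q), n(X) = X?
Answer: -6305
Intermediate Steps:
S(Q, x) = 4 (S(Q, x) = 4 + (Q - Q) = 4 + 0 = 4)
D(T) = 1575 + 25*T (D(T) = 25*(63 + T) = 1575 + 25*T)
D(S(n(0), -14)) - 7980 = (1575 + 25*4) - 7980 = (1575 + 100) - 7980 = 1675 - 7980 = -6305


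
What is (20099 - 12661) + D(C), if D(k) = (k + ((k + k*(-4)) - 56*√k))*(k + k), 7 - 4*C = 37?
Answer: 7213 + 420*I*√30 ≈ 7213.0 + 2300.4*I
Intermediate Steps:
C = -15/2 (C = 7/4 - ¼*37 = 7/4 - 37/4 = -15/2 ≈ -7.5000)
D(k) = 2*k*(-56*√k - 2*k) (D(k) = (k + ((k - 4*k) - 56*√k))*(2*k) = (k + (-3*k - 56*√k))*(2*k) = (k + (-56*√k - 3*k))*(2*k) = (-56*√k - 2*k)*(2*k) = 2*k*(-56*√k - 2*k))
(20099 - 12661) + D(C) = (20099 - 12661) + (-(-420)*I*√30 - 4*(-15/2)²) = 7438 + (-(-420)*I*√30 - 4*225/4) = 7438 + (420*I*√30 - 225) = 7438 + (-225 + 420*I*√30) = 7213 + 420*I*√30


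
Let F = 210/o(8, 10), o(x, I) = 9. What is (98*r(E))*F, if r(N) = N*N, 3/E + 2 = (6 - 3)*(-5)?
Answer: 20580/289 ≈ 71.211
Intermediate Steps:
F = 70/3 (F = 210/9 = 210*(⅑) = 70/3 ≈ 23.333)
E = -3/17 (E = 3/(-2 + (6 - 3)*(-5)) = 3/(-2 + 3*(-5)) = 3/(-2 - 15) = 3/(-17) = 3*(-1/17) = -3/17 ≈ -0.17647)
r(N) = N²
(98*r(E))*F = (98*(-3/17)²)*(70/3) = (98*(9/289))*(70/3) = (882/289)*(70/3) = 20580/289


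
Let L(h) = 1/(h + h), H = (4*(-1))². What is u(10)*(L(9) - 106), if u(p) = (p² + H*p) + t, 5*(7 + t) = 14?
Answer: -2439053/90 ≈ -27101.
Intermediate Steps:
t = -21/5 (t = -7 + (⅕)*14 = -7 + 14/5 = -21/5 ≈ -4.2000)
H = 16 (H = (-4)² = 16)
L(h) = 1/(2*h)
u(p) = -21/5 + p² + 16*p (u(p) = (p² + 16*p) - 21/5 = -21/5 + p² + 16*p)
u(10)*(L(9) - 106) = (-21/5 + 10² + 16*10)*((½)/9 - 106) = (-21/5 + 100 + 160)*((½)*(⅑) - 106) = 1279*(1/18 - 106)/5 = (1279/5)*(-1907/18) = -2439053/90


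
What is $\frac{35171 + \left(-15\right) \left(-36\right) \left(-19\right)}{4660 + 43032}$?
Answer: $\frac{24911}{47692} \approx 0.52233$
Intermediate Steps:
$\frac{35171 + \left(-15\right) \left(-36\right) \left(-19\right)}{4660 + 43032} = \frac{35171 + 540 \left(-19\right)}{47692} = \left(35171 - 10260\right) \frac{1}{47692} = 24911 \cdot \frac{1}{47692} = \frac{24911}{47692}$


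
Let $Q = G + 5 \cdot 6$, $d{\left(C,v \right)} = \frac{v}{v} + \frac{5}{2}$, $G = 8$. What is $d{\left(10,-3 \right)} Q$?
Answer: $133$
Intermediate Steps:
$d{\left(C,v \right)} = \frac{7}{2}$ ($d{\left(C,v \right)} = 1 + 5 \cdot \frac{1}{2} = 1 + \frac{5}{2} = \frac{7}{2}$)
$Q = 38$ ($Q = 8 + 5 \cdot 6 = 8 + 30 = 38$)
$d{\left(10,-3 \right)} Q = \frac{7}{2} \cdot 38 = 133$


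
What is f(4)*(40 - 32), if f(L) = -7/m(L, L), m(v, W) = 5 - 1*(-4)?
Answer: -56/9 ≈ -6.2222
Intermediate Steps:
m(v, W) = 9 (m(v, W) = 5 + 4 = 9)
f(L) = -7/9
f(4)*(40 - 32) = -7*(40 - 32)/9 = -7/9*8 = -56/9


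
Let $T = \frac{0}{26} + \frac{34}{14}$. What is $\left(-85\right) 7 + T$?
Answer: $- \frac{4148}{7} \approx -592.57$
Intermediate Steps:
$T = \frac{17}{7}$ ($T = 0 \cdot \frac{1}{26} + 34 \cdot \frac{1}{14} = 0 + \frac{17}{7} = \frac{17}{7} \approx 2.4286$)
$\left(-85\right) 7 + T = \left(-85\right) 7 + \frac{17}{7} = -595 + \frac{17}{7} = - \frac{4148}{7}$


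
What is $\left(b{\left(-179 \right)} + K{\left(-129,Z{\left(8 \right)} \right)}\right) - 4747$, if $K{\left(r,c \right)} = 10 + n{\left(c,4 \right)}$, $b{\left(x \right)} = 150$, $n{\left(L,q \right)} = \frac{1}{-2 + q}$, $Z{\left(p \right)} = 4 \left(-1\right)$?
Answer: $- \frac{9173}{2} \approx -4586.5$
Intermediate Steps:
$Z{\left(p \right)} = -4$
$K{\left(r,c \right)} = \frac{21}{2}$ ($K{\left(r,c \right)} = 10 + \frac{1}{-2 + 4} = 10 + \frac{1}{2} = \frac{21}{2}$)
$\left(b{\left(-179 \right)} + K{\left(-129,Z{\left(8 \right)} \right)}\right) - 4747 = \left(150 + \frac{21}{2}\right) - 4747 = \frac{321}{2} - 4747 = - \frac{9173}{2}$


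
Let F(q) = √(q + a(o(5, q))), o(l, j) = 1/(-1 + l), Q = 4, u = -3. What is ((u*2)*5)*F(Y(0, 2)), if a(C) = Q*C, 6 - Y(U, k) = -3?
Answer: -30*√10 ≈ -94.868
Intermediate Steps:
Y(U, k) = 9 (Y(U, k) = 6 - 1*(-3) = 6 + 3 = 9)
a(C) = 4*C
F(q) = √(1 + q) (F(q) = √(q + 4/(-1 + 5)) = √(q + 4/4) = √(q + 4*(¼)) = √(q + 1) = √(1 + q))
((u*2)*5)*F(Y(0, 2)) = (-3*2*5)*√(1 + 9) = (-6*5)*√10 = -30*√10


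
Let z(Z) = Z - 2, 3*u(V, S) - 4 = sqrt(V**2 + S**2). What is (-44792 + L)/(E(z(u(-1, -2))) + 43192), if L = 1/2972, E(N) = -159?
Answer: -133121823/127894076 ≈ -1.0409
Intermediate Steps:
u(V, S) = 4/3 + sqrt(S**2 + V**2)/3 (u(V, S) = 4/3 + sqrt(V**2 + S**2)/3 = 4/3 + sqrt(S**2 + V**2)/3)
z(Z) = -2 + Z
L = 1/2972 ≈ 0.00033647
(-44792 + L)/(E(z(u(-1, -2))) + 43192) = (-44792 + 1/2972)/(-159 + 43192) = -133121823/2972/43033 = -133121823/2972*1/43033 = -133121823/127894076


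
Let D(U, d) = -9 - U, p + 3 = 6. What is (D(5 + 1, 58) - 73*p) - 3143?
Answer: -3377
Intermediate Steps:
p = 3 (p = -3 + 6 = 3)
(D(5 + 1, 58) - 73*p) - 3143 = ((-9 - (5 + 1)) - 73*3) - 3143 = ((-9 - 1*6) - 219) - 3143 = ((-9 - 6) - 219) - 3143 = (-15 - 219) - 3143 = -234 - 3143 = -3377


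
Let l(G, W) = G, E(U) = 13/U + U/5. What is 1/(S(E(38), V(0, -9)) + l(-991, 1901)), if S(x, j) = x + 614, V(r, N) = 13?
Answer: -190/70121 ≈ -0.0027096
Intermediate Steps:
E(U) = 13/U + U/5 (E(U) = 13/U + U*(⅕) = 13/U + U/5)
S(x, j) = 614 + x
1/(S(E(38), V(0, -9)) + l(-991, 1901)) = 1/((614 + (13/38 + (⅕)*38)) - 991) = 1/((614 + (13*(1/38) + 38/5)) - 991) = 1/((614 + (13/38 + 38/5)) - 991) = 1/((614 + 1509/190) - 991) = 1/(118169/190 - 991) = 1/(-70121/190) = -190/70121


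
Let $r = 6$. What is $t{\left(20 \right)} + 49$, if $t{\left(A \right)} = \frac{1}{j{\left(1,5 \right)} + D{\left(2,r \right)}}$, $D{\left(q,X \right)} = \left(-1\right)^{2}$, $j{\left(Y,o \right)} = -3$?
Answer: $\frac{97}{2} \approx 48.5$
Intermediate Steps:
$D{\left(q,X \right)} = 1$
$t{\left(A \right)} = - \frac{1}{2}$ ($t{\left(A \right)} = \frac{1}{-3 + 1} = \frac{1}{-2} = - \frac{1}{2}$)
$t{\left(20 \right)} + 49 = - \frac{1}{2} + 49 = \frac{97}{2}$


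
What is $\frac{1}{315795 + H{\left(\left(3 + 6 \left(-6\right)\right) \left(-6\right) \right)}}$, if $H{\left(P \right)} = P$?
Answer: $\frac{1}{315993} \approx 3.1646 \cdot 10^{-6}$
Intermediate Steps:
$\frac{1}{315795 + H{\left(\left(3 + 6 \left(-6\right)\right) \left(-6\right) \right)}} = \frac{1}{315795 + \left(3 + 6 \left(-6\right)\right) \left(-6\right)} = \frac{1}{315795 + \left(3 - 36\right) \left(-6\right)} = \frac{1}{315795 - -198} = \frac{1}{315795 + 198} = \frac{1}{315993}$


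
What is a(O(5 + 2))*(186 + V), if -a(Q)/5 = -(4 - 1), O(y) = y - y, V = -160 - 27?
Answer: -15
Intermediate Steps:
V = -187
O(y) = 0
a(Q) = 15 (a(Q) = -(-5)*(4 - 1) = -(-5)*3 = -5*(-3) = 15)
a(O(5 + 2))*(186 + V) = 15*(186 - 187) = 15*(-1) = -15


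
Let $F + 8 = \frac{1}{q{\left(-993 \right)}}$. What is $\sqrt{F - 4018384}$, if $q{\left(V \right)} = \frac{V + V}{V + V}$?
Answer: $i \sqrt{4018391} \approx 2004.6 i$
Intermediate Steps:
$q{\left(V \right)} = 1$ ($q{\left(V \right)} = \frac{2 V}{2 V} = 2 V \frac{1}{2 V} = 1$)
$F = -7$ ($F = -8 + 1^{-1} = -8 + 1 = -7$)
$\sqrt{F - 4018384} = \sqrt{-7 - 4018384} = \sqrt{-4018391} = i \sqrt{4018391}$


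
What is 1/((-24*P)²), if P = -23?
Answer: 1/304704 ≈ 3.2819e-6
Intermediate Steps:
1/((-24*P)²) = 1/((-24*(-23))²) = 1/(552²) = 1/304704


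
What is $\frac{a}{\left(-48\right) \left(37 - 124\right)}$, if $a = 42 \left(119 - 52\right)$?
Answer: $\frac{469}{696} \approx 0.67385$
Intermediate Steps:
$a = 2814$ ($a = 42 \cdot 67 = 2814$)
$\frac{a}{\left(-48\right) \left(37 - 124\right)} = \frac{2814}{\left(-48\right) \left(37 - 124\right)} = \frac{2814}{\left(-48\right) \left(-87\right)} = \frac{2814}{4176} = 2814 \cdot \frac{1}{4176} = \frac{469}{696}$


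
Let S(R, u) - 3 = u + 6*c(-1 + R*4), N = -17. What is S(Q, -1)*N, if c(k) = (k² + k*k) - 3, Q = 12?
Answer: -450364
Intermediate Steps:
c(k) = -3 + 2*k² (c(k) = (k² + k²) - 3 = 2*k² - 3 = -3 + 2*k²)
S(R, u) = -15 + u + 12*(-1 + 4*R)² (S(R, u) = 3 + (u + 6*(-3 + 2*(-1 + R*4)²)) = 3 + (u + 6*(-3 + 2*(-1 + 4*R)²)) = 3 + (u + (-18 + 12*(-1 + 4*R)²)) = 3 + (-18 + u + 12*(-1 + 4*R)²) = -15 + u + 12*(-1 + 4*R)²)
S(Q, -1)*N = (-15 - 1 + 12*(-1 + 4*12)²)*(-17) = (-15 - 1 + 12*(-1 + 48)²)*(-17) = (-15 - 1 + 12*47²)*(-17) = (-15 - 1 + 12*2209)*(-17) = (-15 - 1 + 26508)*(-17) = 26492*(-17) = -450364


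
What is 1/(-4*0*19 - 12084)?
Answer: -1/12084 ≈ -8.2754e-5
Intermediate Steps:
1/(-4*0*19 - 12084) = 1/(0*19 - 12084) = 1/(0 - 12084) = 1/(-12084) = -1/12084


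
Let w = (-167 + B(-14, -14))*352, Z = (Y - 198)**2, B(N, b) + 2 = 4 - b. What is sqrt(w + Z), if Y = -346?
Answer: 12*sqrt(1686) ≈ 492.73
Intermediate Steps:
B(N, b) = 2 - b (B(N, b) = -2 + (4 - b) = 2 - b)
Z = 295936 (Z = (-346 - 198)**2 = (-544)**2 = 295936)
w = -53152 (w = (-167 + (2 - 1*(-14)))*352 = (-167 + (2 + 14))*352 = (-167 + 16)*352 = -151*352 = -53152)
sqrt(w + Z) = sqrt(-53152 + 295936) = sqrt(242784) = 12*sqrt(1686)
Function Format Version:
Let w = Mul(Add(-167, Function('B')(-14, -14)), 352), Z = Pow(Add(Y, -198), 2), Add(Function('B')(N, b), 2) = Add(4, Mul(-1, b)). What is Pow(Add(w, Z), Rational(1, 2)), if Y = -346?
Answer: Mul(12, Pow(1686, Rational(1, 2))) ≈ 492.73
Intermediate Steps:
Function('B')(N, b) = Add(2, Mul(-1, b)) (Function('B')(N, b) = Add(-2, Add(4, Mul(-1, b))) = Add(2, Mul(-1, b)))
Z = 295936 (Z = Pow(Add(-346, -198), 2) = Pow(-544, 2) = 295936)
w = -53152 (w = Mul(Add(-167, Add(2, Mul(-1, -14))), 352) = Mul(Add(-167, Add(2, 14)), 352) = Mul(Add(-167, 16), 352) = Mul(-151, 352) = -53152)
Pow(Add(w, Z), Rational(1, 2)) = Pow(Add(-53152, 295936), Rational(1, 2)) = Pow(242784, Rational(1, 2)) = Mul(12, Pow(1686, Rational(1, 2)))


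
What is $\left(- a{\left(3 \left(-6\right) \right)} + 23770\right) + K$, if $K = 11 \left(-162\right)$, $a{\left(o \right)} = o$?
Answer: $22006$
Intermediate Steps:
$K = -1782$
$\left(- a{\left(3 \left(-6\right) \right)} + 23770\right) + K = \left(- 3 \left(-6\right) + 23770\right) - 1782 = \left(\left(-1\right) \left(-18\right) + 23770\right) - 1782 = \left(18 + 23770\right) - 1782 = 23788 - 1782 = 22006$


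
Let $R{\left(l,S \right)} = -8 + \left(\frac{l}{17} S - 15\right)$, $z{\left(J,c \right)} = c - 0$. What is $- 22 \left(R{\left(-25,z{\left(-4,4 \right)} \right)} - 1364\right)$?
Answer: $\frac{520938}{17} \approx 30643.0$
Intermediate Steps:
$z{\left(J,c \right)} = c$ ($z{\left(J,c \right)} = c + 0 = c$)
$R{\left(l,S \right)} = -23 + \frac{S l}{17}$ ($R{\left(l,S \right)} = -8 + \left(l \frac{1}{17} S - 15\right) = -8 + \left(\frac{l}{17} S - 15\right) = -8 + \left(\frac{S l}{17} - 15\right) = -8 + \left(-15 + \frac{S l}{17}\right) = -23 + \frac{S l}{17}$)
$- 22 \left(R{\left(-25,z{\left(-4,4 \right)} \right)} - 1364\right) = - 22 \left(\left(-23 + \frac{1}{17} \cdot 4 \left(-25\right)\right) - 1364\right) = - 22 \left(\left(-23 - \frac{100}{17}\right) - 1364\right) = - 22 \left(- \frac{491}{17} - 1364\right) = \left(-22\right) \left(- \frac{23679}{17}\right) = \frac{520938}{17}$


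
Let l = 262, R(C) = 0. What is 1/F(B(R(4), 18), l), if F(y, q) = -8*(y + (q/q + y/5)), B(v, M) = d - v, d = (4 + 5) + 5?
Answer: -5/712 ≈ -0.0070225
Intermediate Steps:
d = 14 (d = 9 + 5 = 14)
B(v, M) = 14 - v
F(y, q) = -8 - 48*y/5 (F(y, q) = -8*(y + (1 + y*(⅕))) = -8*(y + (1 + y/5)) = -8*(1 + 6*y/5) = -8 - 48*y/5)
1/F(B(R(4), 18), l) = 1/(-8 - 48*(14 - 1*0)/5) = 1/(-8 - 48*(14 + 0)/5) = 1/(-8 - 48/5*14) = 1/(-8 - 672/5) = 1/(-712/5) = -5/712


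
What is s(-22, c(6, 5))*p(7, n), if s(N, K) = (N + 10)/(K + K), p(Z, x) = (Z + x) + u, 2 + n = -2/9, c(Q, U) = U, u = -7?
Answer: 8/3 ≈ 2.6667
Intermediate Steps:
n = -20/9 (n = -2 - 2/9 = -20/9 ≈ -2.2222)
p(Z, x) = -7 + Z + x (p(Z, x) = (Z + x) - 7 = -7 + Z + x)
s(N, K) = (10 + N)/(2*K) (s(N, K) = (10 + N)/((2*K)) = (10 + N)*(1/(2*K)) = (10 + N)/(2*K))
s(-22, c(6, 5))*p(7, n) = ((½)*(10 - 22)/5)*(-7 + 7 - 20/9) = ((½)*(⅕)*(-12))*(-20/9) = -6/5*(-20/9) = 8/3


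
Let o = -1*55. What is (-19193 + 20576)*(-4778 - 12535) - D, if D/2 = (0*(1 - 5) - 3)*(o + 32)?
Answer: -23944017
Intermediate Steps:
o = -55
D = 138 (D = 2*((0*(1 - 5) - 3)*(-55 + 32)) = 2*((0*(-4) - 3)*(-23)) = 2*((0 - 3)*(-23)) = 2*(-3*(-23)) = 2*69 = 138)
(-19193 + 20576)*(-4778 - 12535) - D = (-19193 + 20576)*(-4778 - 12535) - 1*138 = 1383*(-17313) - 138 = -23943879 - 138 = -23944017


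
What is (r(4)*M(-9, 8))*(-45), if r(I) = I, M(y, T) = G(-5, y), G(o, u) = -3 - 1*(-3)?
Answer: 0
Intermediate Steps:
G(o, u) = 0 (G(o, u) = -3 + 3 = 0)
M(y, T) = 0
(r(4)*M(-9, 8))*(-45) = (4*0)*(-45) = 0*(-45) = 0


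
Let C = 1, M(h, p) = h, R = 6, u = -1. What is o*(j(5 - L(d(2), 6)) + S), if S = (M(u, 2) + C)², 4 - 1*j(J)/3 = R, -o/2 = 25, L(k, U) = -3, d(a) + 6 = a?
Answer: 300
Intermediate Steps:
d(a) = -6 + a
o = -50 (o = -2*25 = -50)
j(J) = -6 (j(J) = 12 - 3*6 = 12 - 18 = -6)
S = 0 (S = (-1 + 1)² = 0² = 0)
o*(j(5 - L(d(2), 6)) + S) = -50*(-6 + 0) = -50*(-6) = 300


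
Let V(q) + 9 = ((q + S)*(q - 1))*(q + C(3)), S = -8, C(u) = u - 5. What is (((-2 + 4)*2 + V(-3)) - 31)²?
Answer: 65536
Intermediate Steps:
C(u) = -5 + u
V(q) = -9 + (-1 + q)*(-8 + q)*(-2 + q) (V(q) = -9 + ((q - 8)*(q - 1))*(q + (-5 + 3)) = -9 + ((-8 + q)*(-1 + q))*(q - 2) = -9 + ((-1 + q)*(-8 + q))*(-2 + q) = -9 + (-1 + q)*(-8 + q)*(-2 + q))
(((-2 + 4)*2 + V(-3)) - 31)² = (((-2 + 4)*2 + (-25 + (-3)³ - 11*(-3)² + 26*(-3))) - 31)² = ((2*2 + (-25 - 27 - 11*9 - 78)) - 31)² = ((4 + (-25 - 27 - 99 - 78)) - 31)² = ((4 - 229) - 31)² = (-225 - 31)² = (-256)² = 65536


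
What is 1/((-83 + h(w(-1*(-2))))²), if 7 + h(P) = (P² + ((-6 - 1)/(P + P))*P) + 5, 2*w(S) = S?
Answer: 4/30625 ≈ 0.00013061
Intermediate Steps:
w(S) = S/2
h(P) = -11/2 + P² (h(P) = -7 + ((P² + ((-6 - 1)/(P + P))*P) + 5) = -7 + ((P² + (-7*1/(2*P))*P) + 5) = -7 + ((P² + (-7/(2*P))*P) + 5) = -7 + ((P² - 7/2) + 5) = -7 + ((-7/2 + P²) + 5) = -7 + (3/2 + P²) = -11/2 + P²)
1/((-83 + h(w(-1*(-2))))²) = 1/((-83 + (-11/2 + ((-1*(-2))/2)²))²) = 1/((-83 + (-11/2 + ((½)*2)²))²) = 1/((-83 + (-11/2 + 1²))²) = 1/((-83 + (-11/2 + 1))²) = 1/((-83 - 9/2)²) = 1/((-175/2)²) = 1/(30625/4) = 4/30625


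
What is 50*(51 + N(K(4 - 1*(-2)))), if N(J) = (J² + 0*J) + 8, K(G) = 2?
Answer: 3150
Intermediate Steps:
N(J) = 8 + J² (N(J) = (J² + 0) + 8 = J² + 8 = 8 + J²)
50*(51 + N(K(4 - 1*(-2)))) = 50*(51 + (8 + 2²)) = 50*(51 + (8 + 4)) = 50*(51 + 12) = 50*63 = 3150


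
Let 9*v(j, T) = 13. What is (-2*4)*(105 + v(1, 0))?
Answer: -7664/9 ≈ -851.56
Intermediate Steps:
v(j, T) = 13/9 (v(j, T) = (⅑)*13 = 13/9)
(-2*4)*(105 + v(1, 0)) = (-2*4)*(105 + 13/9) = -8*958/9 = -7664/9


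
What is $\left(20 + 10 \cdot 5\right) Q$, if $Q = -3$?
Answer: $-210$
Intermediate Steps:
$\left(20 + 10 \cdot 5\right) Q = \left(20 + 10 \cdot 5\right) \left(-3\right) = \left(20 + 50\right) \left(-3\right) = 70 \left(-3\right) = -210$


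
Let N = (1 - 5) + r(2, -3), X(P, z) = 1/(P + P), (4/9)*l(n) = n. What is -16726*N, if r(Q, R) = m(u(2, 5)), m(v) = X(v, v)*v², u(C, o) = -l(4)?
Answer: 142171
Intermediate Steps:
l(n) = 9*n/4
X(P, z) = 1/(2*P)
u(C, o) = -9 (u(C, o) = -9*4/4 = -1*9 = -9)
m(v) = v/2 (m(v) = (1/(2*v))*v² = v/2)
r(Q, R) = -9/2 (r(Q, R) = (½)*(-9) = -9/2)
N = -17/2 (N = (1 - 5) - 9/2 = -4 - 9/2 = -17/2 ≈ -8.5000)
-16726*N = -16726*(-17/2) = 142171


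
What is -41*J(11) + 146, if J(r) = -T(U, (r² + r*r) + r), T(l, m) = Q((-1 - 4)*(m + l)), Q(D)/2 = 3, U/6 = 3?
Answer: 392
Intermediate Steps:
U = 18 (U = 6*3 = 18)
Q(D) = 6 (Q(D) = 2*3 = 6)
T(l, m) = 6
J(r) = -6 (J(r) = -1*6 = -6)
-41*J(11) + 146 = -41*(-6) + 146 = 246 + 146 = 392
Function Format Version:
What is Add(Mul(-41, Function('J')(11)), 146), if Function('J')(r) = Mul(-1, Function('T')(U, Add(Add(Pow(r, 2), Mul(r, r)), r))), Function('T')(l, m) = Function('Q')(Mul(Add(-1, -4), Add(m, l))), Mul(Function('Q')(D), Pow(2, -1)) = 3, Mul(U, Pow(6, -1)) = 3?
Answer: 392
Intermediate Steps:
U = 18 (U = Mul(6, 3) = 18)
Function('Q')(D) = 6 (Function('Q')(D) = Mul(2, 3) = 6)
Function('T')(l, m) = 6
Function('J')(r) = -6 (Function('J')(r) = Mul(-1, 6) = -6)
Add(Mul(-41, Function('J')(11)), 146) = Add(Mul(-41, -6), 146) = Add(246, 146) = 392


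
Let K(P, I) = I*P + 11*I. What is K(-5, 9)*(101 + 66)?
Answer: 9018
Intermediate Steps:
K(P, I) = 11*I + I*P
K(-5, 9)*(101 + 66) = (9*(11 - 5))*(101 + 66) = (9*6)*167 = 54*167 = 9018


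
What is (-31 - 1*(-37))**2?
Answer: 36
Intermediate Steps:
(-31 - 1*(-37))**2 = (-31 + 37)**2 = 6**2 = 36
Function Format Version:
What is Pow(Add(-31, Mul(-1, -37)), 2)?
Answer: 36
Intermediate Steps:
Pow(Add(-31, Mul(-1, -37)), 2) = Pow(Add(-31, 37), 2) = Pow(6, 2) = 36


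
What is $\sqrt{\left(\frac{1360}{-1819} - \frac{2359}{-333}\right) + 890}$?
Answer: $\frac{\sqrt{126440020117}}{11877} \approx 29.939$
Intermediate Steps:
$\sqrt{\left(\frac{1360}{-1819} - \frac{2359}{-333}\right) + 890} = \sqrt{\left(1360 \left(- \frac{1}{1819}\right) - - \frac{2359}{333}\right) + 890} = \sqrt{\left(- \frac{80}{107} + \frac{2359}{333}\right) + 890} = \sqrt{\frac{225773}{35631} + 890} = \sqrt{\frac{31937363}{35631}} = \frac{\sqrt{126440020117}}{11877}$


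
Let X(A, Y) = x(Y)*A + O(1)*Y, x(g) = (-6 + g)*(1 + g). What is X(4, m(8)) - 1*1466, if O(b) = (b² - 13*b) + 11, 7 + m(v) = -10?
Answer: 23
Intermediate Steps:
m(v) = -17 (m(v) = -7 - 10 = -17)
O(b) = 11 + b² - 13*b
x(g) = (1 + g)*(-6 + g)
X(A, Y) = -Y + A*(-6 + Y² - 5*Y) (X(A, Y) = (-6 + Y² - 5*Y)*A + (11 + 1² - 13*1)*Y = A*(-6 + Y² - 5*Y) + (11 + 1 - 13)*Y = A*(-6 + Y² - 5*Y) - Y = -Y + A*(-6 + Y² - 5*Y))
X(4, m(8)) - 1*1466 = (-1*(-17) - 1*4*(6 - 1*(-17)² + 5*(-17))) - 1*1466 = (17 - 1*4*(6 - 1*289 - 85)) - 1466 = (17 - 1*4*(6 - 289 - 85)) - 1466 = (17 - 1*4*(-368)) - 1466 = (17 + 1472) - 1466 = 1489 - 1466 = 23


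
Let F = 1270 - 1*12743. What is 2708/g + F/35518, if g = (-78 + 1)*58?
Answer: -10530083/11330242 ≈ -0.92938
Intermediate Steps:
F = -11473 (F = 1270 - 12743 = -11473)
g = -4466 (g = -77*58 = -4466)
2708/g + F/35518 = 2708/(-4466) - 11473/35518 = 2708*(-1/4466) - 11473*1/35518 = -1354/2233 - 1639/5074 = -10530083/11330242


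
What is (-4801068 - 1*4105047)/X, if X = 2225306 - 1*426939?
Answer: -8906115/1798367 ≈ -4.9523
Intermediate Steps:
X = 1798367 (X = 2225306 - 426939 = 1798367)
(-4801068 - 1*4105047)/X = (-4801068 - 1*4105047)/1798367 = (-4801068 - 4105047)*(1/1798367) = -8906115*1/1798367 = -8906115/1798367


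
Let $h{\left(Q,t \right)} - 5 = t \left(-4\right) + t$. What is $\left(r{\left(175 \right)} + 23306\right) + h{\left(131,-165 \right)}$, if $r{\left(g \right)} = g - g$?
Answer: $23806$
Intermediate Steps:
$h{\left(Q,t \right)} = 5 - 3 t$ ($h{\left(Q,t \right)} = 5 + \left(t \left(-4\right) + t\right) = 5 + \left(- 4 t + t\right) = 5 - 3 t$)
$r{\left(g \right)} = 0$
$\left(r{\left(175 \right)} + 23306\right) + h{\left(131,-165 \right)} = \left(0 + 23306\right) + \left(5 - -495\right) = 23306 + \left(5 + 495\right) = 23306 + 500 = 23806$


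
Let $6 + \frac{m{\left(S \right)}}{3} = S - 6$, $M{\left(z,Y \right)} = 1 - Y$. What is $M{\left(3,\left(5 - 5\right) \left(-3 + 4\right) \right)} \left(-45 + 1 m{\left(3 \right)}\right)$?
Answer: $-72$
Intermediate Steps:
$m{\left(S \right)} = -36 + 3 S$ ($m{\left(S \right)} = -18 + 3 \left(S - 6\right) = -18 + 3 \left(-6 + S\right) = -18 + \left(-18 + 3 S\right) = -36 + 3 S$)
$M{\left(3,\left(5 - 5\right) \left(-3 + 4\right) \right)} \left(-45 + 1 m{\left(3 \right)}\right) = \left(1 - \left(5 - 5\right) \left(-3 + 4\right)\right) \left(-45 + 1 \left(-36 + 3 \cdot 3\right)\right) = \left(1 - 0 \cdot 1\right) \left(-45 + 1 \left(-36 + 9\right)\right) = \left(1 - 0\right) \left(-45 + 1 \left(-27\right)\right) = \left(1 + 0\right) \left(-45 - 27\right) = 1 \left(-72\right) = -72$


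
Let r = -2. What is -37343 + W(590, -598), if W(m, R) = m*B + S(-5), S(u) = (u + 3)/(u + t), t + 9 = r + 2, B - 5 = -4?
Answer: -257270/7 ≈ -36753.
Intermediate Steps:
B = 1 (B = 5 - 4 = 1)
t = -9 (t = -9 + (-2 + 2) = -9 + 0 = -9)
S(u) = (3 + u)/(-9 + u) (S(u) = (u + 3)/(u - 9) = (3 + u)/(-9 + u))
W(m, R) = ⅐ + m (W(m, R) = m*1 + (3 - 5)/(-9 - 5) = m - 2/(-14) = m - 1/14*(-2) = m + ⅐ = ⅐ + m)
-37343 + W(590, -598) = -37343 + (⅐ + 590) = -37343 + 4131/7 = -257270/7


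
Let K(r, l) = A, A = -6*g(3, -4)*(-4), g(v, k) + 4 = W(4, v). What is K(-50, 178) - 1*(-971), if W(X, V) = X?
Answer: 971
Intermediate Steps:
g(v, k) = 0 (g(v, k) = -4 + 4 = 0)
A = 0 (A = -6*0*(-4) = 0*(-4) = 0)
K(r, l) = 0
K(-50, 178) - 1*(-971) = 0 - 1*(-971) = 0 + 971 = 971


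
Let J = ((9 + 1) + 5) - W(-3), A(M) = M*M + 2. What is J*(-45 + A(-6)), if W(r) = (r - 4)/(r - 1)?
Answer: -371/4 ≈ -92.750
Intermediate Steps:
A(M) = 2 + M² (A(M) = M² + 2 = 2 + M²)
W(r) = (-4 + r)/(-1 + r)
J = 53/4 (J = ((9 + 1) + 5) - (-4 - 3)/(-1 - 3) = (10 + 5) - (-7)/(-4) = 15 - (-1)*(-7)/4 = 15 - 1*7/4 = 15 - 7/4 = 53/4 ≈ 13.250)
J*(-45 + A(-6)) = 53*(-45 + (2 + (-6)²))/4 = 53*(-45 + (2 + 36))/4 = 53*(-45 + 38)/4 = (53/4)*(-7) = -371/4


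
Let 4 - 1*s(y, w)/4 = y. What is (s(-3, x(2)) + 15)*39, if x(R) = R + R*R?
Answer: 1677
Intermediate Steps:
x(R) = R + R**2
s(y, w) = 16 - 4*y
(s(-3, x(2)) + 15)*39 = ((16 - 4*(-3)) + 15)*39 = ((16 + 12) + 15)*39 = (28 + 15)*39 = 43*39 = 1677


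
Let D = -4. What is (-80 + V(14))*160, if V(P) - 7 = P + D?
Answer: -10080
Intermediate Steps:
V(P) = 3 + P (V(P) = 7 + (P - 4) = 7 + (-4 + P) = 3 + P)
(-80 + V(14))*160 = (-80 + (3 + 14))*160 = (-80 + 17)*160 = -63*160 = -10080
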